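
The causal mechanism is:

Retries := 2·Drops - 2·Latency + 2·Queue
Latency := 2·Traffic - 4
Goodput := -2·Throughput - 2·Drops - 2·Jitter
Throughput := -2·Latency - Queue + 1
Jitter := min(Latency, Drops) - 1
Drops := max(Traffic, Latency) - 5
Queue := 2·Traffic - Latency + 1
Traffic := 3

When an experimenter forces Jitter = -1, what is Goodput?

Intervening sets Jitter = -1 and removes its equation (Jitter := min(Latency, Drops) - 1).
Latency = 2·Traffic - 4  [with Traffic=3]  = 2
Queue = 2·Traffic - Latency + 1  [with Traffic=3, Latency=2]  = 5
Drops = max(Traffic, Latency) - 5  [with Traffic=3, Latency=2]  = -2
Throughput = -2·Latency - Queue + 1  [with Latency=2, Queue=5]  = -8
Goodput = -2·Throughput - 2·Drops - 2·Jitter  [with Throughput=-8, Drops=-2, Jitter=-1]  = 22

22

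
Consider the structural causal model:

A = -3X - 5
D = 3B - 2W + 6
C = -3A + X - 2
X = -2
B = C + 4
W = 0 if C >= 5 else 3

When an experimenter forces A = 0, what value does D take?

Under do(A=0), the mechanism A = -3X - 5 is discarded; A is fixed at 0.
C = -3A + X - 2  [with A=0, X=-2]  = -4
B = C + 4  [with C=-4]  = 0
W = 0 if C >= 5 else 3  [with C=-4]  = 3
D = 3B - 2W + 6  [with B=0, W=3]  = 0

0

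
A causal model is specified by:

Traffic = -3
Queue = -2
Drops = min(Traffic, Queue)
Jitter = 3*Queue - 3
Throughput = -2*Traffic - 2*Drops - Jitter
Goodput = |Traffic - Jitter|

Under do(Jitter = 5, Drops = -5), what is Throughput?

11

The joint intervention fixes Jitter = 5, Drops = -5, removing each variable's own equation.
Throughput = -2*Traffic - 2*Drops - Jitter  [with Traffic=-3, Drops=-5, Jitter=5]  = 11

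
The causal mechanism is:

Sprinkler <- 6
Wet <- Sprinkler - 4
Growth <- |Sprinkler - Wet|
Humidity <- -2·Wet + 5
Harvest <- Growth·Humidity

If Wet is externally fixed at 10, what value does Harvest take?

-60

do(Wet=10) replaces the equation Wet <- Sprinkler - 4 with the constant Wet = 10.
Growth = |Sprinkler - Wet|  [with Sprinkler=6, Wet=10]  = 4
Humidity = -2·Wet + 5  [with Wet=10]  = -15
Harvest = Growth·Humidity  [with Growth=4, Humidity=-15]  = -60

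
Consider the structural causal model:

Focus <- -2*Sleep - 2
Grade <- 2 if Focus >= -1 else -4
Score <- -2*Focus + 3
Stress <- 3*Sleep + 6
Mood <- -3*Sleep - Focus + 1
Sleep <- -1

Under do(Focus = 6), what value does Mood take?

-2

do(Focus=6) replaces the equation Focus <- -2*Sleep - 2 with the constant Focus = 6.
Mood = -3*Sleep - Focus + 1  [with Sleep=-1, Focus=6]  = -2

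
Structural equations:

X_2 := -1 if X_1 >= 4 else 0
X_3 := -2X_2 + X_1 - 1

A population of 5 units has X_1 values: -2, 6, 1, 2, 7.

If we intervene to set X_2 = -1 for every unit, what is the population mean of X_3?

3.8

do(X_2=-1) breaks X_2's dependence on X_1. With X_2=-1 fixed, X_3 across the units is -1, 7, 2, 3, 8, mean 3.8.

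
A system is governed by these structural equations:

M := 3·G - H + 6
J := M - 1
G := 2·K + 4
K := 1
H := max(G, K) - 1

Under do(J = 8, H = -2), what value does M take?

26

Under do(J = 8, H = -2), each intervened variable's structural equation is replaced by its fixed value.
G = 2·K + 4  [with K=1]  = 6
M = 3·G - H + 6  [with G=6, H=-2]  = 26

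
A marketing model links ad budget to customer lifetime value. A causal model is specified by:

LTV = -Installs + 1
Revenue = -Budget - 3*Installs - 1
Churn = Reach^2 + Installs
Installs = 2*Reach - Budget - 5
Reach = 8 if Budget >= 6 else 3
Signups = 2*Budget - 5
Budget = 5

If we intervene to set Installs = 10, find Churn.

19

do(Installs=10) replaces the equation Installs = 2*Reach - Budget - 5 with the constant Installs = 10.
Reach = 8 if Budget >= 6 else 3  [with Budget=5]  = 3
Churn = Reach^2 + Installs  [with Reach=3, Installs=10]  = 19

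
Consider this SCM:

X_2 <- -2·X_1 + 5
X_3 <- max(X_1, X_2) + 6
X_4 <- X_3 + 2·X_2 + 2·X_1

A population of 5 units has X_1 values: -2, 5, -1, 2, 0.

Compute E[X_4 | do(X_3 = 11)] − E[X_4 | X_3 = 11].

3.4

Under do(X_3=11), X_3's equation is replaced by X_3=11 for every unit. Per-unit X_4: 25, 11, 23, 17, 21. Mean = 19.4.
Conditioning on X_3=11 selects the 2 unit(s) with X_1 ∈ {5, 0}. Their X_4 values: 11, 21. Mean = 16.
Difference = 19.4 − 16 = 3.4.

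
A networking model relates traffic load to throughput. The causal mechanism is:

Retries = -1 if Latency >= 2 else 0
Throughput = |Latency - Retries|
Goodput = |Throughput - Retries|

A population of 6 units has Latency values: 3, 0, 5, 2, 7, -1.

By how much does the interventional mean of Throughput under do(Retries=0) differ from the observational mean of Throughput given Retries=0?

The intervention sets Retries=0 in all 6 units regardless of Latency. Recomputing Throughput per unit gives 3, 0, 5, 2, 7, 1; average 3.
Conditioning on Retries=0 selects the 2 unit(s) with Latency ∈ {0, -1}. Their Throughput values: 0, 1. Mean = 0.5.
Difference = 3 − 0.5 = 2.5.

2.5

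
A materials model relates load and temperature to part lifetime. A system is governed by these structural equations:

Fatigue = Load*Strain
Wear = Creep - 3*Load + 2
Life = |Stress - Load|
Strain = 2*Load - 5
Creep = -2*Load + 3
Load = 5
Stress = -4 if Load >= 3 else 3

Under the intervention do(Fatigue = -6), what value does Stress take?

do(Fatigue=-6) replaces the equation Fatigue = Load*Strain with the constant Fatigue = -6.
Stress is not downstream of the intervention, so its value is determined by the original equations.
Stress = -4 if Load >= 3 else 3  [with Load=5]  = -4

-4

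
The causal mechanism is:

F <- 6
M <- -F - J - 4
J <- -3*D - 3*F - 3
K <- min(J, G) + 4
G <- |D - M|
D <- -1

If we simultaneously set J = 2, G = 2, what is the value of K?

Setting J = 2, G = 2 by intervention discards those variables' equations.
K = min(J, G) + 4  [with J=2, G=2]  = 6

6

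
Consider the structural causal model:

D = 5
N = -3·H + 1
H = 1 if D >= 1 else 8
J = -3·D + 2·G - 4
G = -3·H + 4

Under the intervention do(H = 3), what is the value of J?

Under do(H=3), the mechanism H = 1 if D >= 1 else 8 is discarded; H is fixed at 3.
G = -3·H + 4  [with H=3]  = -5
J = -3·D + 2·G - 4  [with D=5, G=-5]  = -29

-29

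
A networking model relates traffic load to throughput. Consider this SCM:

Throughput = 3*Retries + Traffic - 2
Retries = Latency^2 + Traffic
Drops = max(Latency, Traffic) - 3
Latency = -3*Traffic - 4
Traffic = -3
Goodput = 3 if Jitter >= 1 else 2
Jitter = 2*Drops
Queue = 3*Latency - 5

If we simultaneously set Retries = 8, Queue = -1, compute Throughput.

The joint intervention fixes Retries = 8, Queue = -1, removing each variable's own equation.
Throughput = 3*Retries + Traffic - 2  [with Retries=8, Traffic=-3]  = 19

19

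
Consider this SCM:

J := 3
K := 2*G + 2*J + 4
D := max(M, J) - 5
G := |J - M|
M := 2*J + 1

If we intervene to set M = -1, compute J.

Under do(M=-1), the mechanism M := 2*J + 1 is discarded; M is fixed at -1.
J is not downstream of the intervention, so its value is determined by the original equations.

3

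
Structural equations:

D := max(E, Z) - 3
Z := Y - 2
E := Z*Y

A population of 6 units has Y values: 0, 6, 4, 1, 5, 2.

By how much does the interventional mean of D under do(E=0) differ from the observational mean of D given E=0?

1.5

Under do(E=0), E's equation is replaced by E=0 for every unit. Per-unit D: -3, 1, -1, -3, 0, -3. Mean = -1.5.
Observing E=0 restricts to units where E's equation naturally yields 0: Y ∈ {0, 2}. In that subpopulation D = -3, -3, mean -3.
Difference = -1.5 − (-3) = 1.5.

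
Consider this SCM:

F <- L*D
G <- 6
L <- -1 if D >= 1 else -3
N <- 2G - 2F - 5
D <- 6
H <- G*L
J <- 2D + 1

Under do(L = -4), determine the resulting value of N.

The intervention breaks the incoming arrows to L: L <- -1 if D >= 1 else -3 no longer applies, and L = -4.
F = L*D  [with L=-4, D=6]  = -24
N = 2G - 2F - 5  [with G=6, F=-24]  = 55

55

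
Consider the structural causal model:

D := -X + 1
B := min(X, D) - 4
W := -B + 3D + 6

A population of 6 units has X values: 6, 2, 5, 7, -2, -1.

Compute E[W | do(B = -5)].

5.5

Every unit gets B=-5 under the intervention. W values become -4, 8, -1, -7, 20, 17; E[W|do(B=-5)] = 5.5.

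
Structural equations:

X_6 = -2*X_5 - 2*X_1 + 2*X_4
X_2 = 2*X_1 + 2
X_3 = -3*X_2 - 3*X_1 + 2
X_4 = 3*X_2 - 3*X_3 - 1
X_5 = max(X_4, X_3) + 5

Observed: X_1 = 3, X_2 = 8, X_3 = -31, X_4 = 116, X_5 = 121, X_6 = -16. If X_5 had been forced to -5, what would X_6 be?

236

The intervention breaks the incoming arrows to X_5: X_5 = max(X_4, X_3) + 5 no longer applies, and X_5 = -5.
X_2 = 2*X_1 + 2  [with X_1=3]  = 8
X_3 = -3*X_2 - 3*X_1 + 2  [with X_2=8, X_1=3]  = -31
X_4 = 3*X_2 - 3*X_3 - 1  [with X_2=8, X_3=-31]  = 116
X_6 = -2*X_5 - 2*X_1 + 2*X_4  [with X_5=-5, X_1=3, X_4=116]  = 236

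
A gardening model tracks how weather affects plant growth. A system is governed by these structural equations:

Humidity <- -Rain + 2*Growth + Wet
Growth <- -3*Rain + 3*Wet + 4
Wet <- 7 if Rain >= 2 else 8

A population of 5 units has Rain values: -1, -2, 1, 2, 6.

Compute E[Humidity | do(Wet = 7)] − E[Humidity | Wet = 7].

19.6

Under do(Wet=7), Wet's equation is replaced by Wet=7 for every unit. Per-unit Humidity: 64, 71, 50, 43, 15. Mean = 48.6.
E[Humidity|Wet=7] averages over only the 2 units with Wet=7 (Rain = 2, 6): Humidity = 43, 15, mean 29.
Difference = 48.6 − 29 = 19.6.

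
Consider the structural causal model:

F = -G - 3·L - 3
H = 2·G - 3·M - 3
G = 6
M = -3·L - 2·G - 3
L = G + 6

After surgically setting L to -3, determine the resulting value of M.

-6

Under do(L=-3), the mechanism L = G + 6 is discarded; L is fixed at -3.
M = -3·L - 2·G - 3  [with L=-3, G=6]  = -6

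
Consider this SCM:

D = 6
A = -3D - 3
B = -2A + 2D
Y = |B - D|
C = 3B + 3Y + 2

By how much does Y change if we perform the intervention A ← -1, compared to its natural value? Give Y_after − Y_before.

-40

Under do(A=-1), the mechanism A = -3D - 3 is discarded; A is fixed at -1.
B = -2A + 2D  [with A=-1, D=6]  = 14
Y = |B - D|  [with B=14, D=6]  = 8
Without intervention: A = -3D - 3  [with D=6]  = -21; B = -2A + 2D  [with A=-21, D=6]  = 54; Y = |B - D|  [with B=54, D=6]  = 48.
Change = 8 − 48 = -40.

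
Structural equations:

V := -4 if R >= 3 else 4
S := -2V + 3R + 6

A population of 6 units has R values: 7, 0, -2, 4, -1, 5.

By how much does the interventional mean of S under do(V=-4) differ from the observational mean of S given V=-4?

do(V=-4) breaks V's dependence on R. With V=-4 fixed, S across the units is 35, 14, 8, 26, 11, 29, mean 20.5.
Conditioning on V=-4 selects the 3 unit(s) with R ∈ {7, 4, 5}. Their S values: 35, 26, 29. Mean = 30.
Difference = 20.5 − 30 = -9.5.

-9.5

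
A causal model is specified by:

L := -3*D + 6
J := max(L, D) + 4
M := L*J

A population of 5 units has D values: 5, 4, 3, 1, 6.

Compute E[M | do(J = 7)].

-37.8

do(J=7) breaks J's dependence on D. With J=7 fixed, M across the units is -63, -42, -21, 21, -84, mean -37.8.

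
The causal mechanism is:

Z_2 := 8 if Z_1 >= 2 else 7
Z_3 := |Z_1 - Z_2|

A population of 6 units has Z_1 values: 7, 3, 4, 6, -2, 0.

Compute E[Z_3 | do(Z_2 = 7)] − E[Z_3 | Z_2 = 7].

Every unit gets Z_2=7 under the intervention. Z_3 values become 0, 4, 3, 1, 9, 7; E[Z_3|do(Z_2=7)] = 4.
Conditioning on Z_2=7 selects the 2 unit(s) with Z_1 ∈ {-2, 0}. Their Z_3 values: 9, 7. Mean = 8.
Difference = 4 − 8 = -4.

-4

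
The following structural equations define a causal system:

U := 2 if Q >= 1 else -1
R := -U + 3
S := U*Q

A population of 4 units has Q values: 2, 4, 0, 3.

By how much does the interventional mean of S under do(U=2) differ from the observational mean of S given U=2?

-1.5

do(U=2) breaks U's dependence on Q. With U=2 fixed, S across the units is 4, 8, 0, 6, mean 4.5.
Conditioning on U=2 selects the 3 unit(s) with Q ∈ {2, 4, 3}. Their S values: 4, 8, 6. Mean = 6.
Difference = 4.5 − 6 = -1.5.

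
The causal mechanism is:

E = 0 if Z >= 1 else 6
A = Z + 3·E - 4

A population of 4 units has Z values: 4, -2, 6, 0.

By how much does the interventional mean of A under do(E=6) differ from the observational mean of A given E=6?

3

The intervention sets E=6 in all 4 units regardless of Z. Recomputing A per unit gives 18, 12, 20, 14; average 16.
Observing E=6 restricts to units where E's equation naturally yields 6: Z ∈ {-2, 0}. In that subpopulation A = 12, 14, mean 13.
Difference = 16 − 13 = 3.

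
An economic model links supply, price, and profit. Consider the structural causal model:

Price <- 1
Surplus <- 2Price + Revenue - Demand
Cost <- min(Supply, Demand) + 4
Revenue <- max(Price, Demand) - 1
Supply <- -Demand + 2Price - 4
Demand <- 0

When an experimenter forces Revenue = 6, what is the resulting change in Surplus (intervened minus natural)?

6

The intervention breaks the incoming arrows to Revenue: Revenue <- max(Price, Demand) - 1 no longer applies, and Revenue = 6.
Surplus = 2Price + Revenue - Demand  [with Price=1, Revenue=6, Demand=0]  = 8
Without intervention: Revenue = max(Price, Demand) - 1  [with Price=1, Demand=0]  = 0; Surplus = 2Price + Revenue - Demand  [with Price=1, Revenue=0, Demand=0]  = 2.
Change = 8 − 2 = 6.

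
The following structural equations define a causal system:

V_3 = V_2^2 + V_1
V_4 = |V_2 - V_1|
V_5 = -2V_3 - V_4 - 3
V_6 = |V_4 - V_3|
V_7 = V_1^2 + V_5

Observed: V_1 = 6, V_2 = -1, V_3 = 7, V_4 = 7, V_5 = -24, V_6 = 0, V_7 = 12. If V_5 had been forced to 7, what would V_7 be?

43

Under do(V_5=7), the mechanism V_5 = -2V_3 - V_4 - 3 is discarded; V_5 is fixed at 7.
V_7 = V_1^2 + V_5  [with V_1=6, V_5=7]  = 43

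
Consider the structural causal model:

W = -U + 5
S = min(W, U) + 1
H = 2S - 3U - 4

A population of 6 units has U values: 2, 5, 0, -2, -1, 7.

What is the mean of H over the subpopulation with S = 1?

Conditioning on S=1 selects the 2 unit(s) with U ∈ {5, 0}. Their H values: -17, -2. Mean = -9.5.

-9.5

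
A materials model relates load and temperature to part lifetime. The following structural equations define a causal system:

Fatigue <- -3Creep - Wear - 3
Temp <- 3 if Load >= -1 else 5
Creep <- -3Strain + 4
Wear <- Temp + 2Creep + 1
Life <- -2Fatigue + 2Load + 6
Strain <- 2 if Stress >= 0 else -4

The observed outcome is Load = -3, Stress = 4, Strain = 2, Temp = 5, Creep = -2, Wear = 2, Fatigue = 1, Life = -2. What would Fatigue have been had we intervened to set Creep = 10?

-59

Under do(Creep=10), the mechanism Creep <- -3Strain + 4 is discarded; Creep is fixed at 10.
Temp = 3 if Load >= -1 else 5  [with Load=-3]  = 5
Wear = Temp + 2Creep + 1  [with Temp=5, Creep=10]  = 26
Fatigue = -3Creep - Wear - 3  [with Creep=10, Wear=26]  = -59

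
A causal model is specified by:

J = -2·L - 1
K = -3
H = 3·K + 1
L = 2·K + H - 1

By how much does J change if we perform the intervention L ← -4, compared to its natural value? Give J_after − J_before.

-22

The intervention breaks the incoming arrows to L: L = 2·K + H - 1 no longer applies, and L = -4.
J = -2·L - 1  [with L=-4]  = 7
Without intervention: H = 3·K + 1  [with K=-3]  = -8; L = 2·K + H - 1  [with K=-3, H=-8]  = -15; J = -2·L - 1  [with L=-15]  = 29.
Change = 7 − 29 = -22.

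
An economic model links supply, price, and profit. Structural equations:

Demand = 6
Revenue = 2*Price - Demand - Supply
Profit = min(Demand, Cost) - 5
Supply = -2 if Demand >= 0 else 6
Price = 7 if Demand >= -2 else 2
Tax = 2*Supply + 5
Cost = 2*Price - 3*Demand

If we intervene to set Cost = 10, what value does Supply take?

-2

Under do(Cost=10), the mechanism Cost = 2*Price - 3*Demand is discarded; Cost is fixed at 10.
Since Supply is not a descendant of the intervened variable, it is unaffected.
Supply = -2 if Demand >= 0 else 6  [with Demand=6]  = -2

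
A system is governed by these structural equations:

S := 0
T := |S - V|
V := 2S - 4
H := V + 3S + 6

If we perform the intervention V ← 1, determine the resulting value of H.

Under do(V=1), the mechanism V := 2S - 4 is discarded; V is fixed at 1.
H = V + 3S + 6  [with V=1, S=0]  = 7

7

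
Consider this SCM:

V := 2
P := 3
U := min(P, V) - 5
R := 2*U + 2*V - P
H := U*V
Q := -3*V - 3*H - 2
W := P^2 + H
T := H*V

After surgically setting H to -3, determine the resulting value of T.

-6

do(H=-3) replaces the equation H := U*V with the constant H = -3.
T = H*V  [with H=-3, V=2]  = -6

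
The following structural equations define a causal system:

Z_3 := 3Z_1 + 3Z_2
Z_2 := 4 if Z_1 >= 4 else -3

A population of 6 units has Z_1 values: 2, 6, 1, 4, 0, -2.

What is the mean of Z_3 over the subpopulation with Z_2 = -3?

-8.25

Conditioning on Z_2=-3 selects the 4 unit(s) with Z_1 ∈ {2, 1, 0, -2}. Their Z_3 values: -3, -6, -9, -15. Mean = -8.25.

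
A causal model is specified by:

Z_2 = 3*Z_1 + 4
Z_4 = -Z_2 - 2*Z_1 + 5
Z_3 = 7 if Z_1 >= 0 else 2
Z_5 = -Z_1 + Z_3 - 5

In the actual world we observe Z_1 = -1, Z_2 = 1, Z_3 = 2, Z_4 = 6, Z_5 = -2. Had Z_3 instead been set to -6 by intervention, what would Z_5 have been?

-10

do(Z_3=-6) replaces the equation Z_3 = 7 if Z_1 >= 0 else 2 with the constant Z_3 = -6.
Z_5 = -Z_1 + Z_3 - 5  [with Z_1=-1, Z_3=-6]  = -10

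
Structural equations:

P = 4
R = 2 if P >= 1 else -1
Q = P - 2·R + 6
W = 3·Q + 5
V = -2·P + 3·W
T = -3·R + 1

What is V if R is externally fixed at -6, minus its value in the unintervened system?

144

do(R=-6) replaces the equation R = 2 if P >= 1 else -1 with the constant R = -6.
Q = P - 2·R + 6  [with P=4, R=-6]  = 22
W = 3·Q + 5  [with Q=22]  = 71
V = -2·P + 3·W  [with P=4, W=71]  = 205
Without intervention: R = 2 if P >= 1 else -1  [with P=4]  = 2; Q = P - 2·R + 6  [with P=4, R=2]  = 6; W = 3·Q + 5  [with Q=6]  = 23; V = -2·P + 3·W  [with P=4, W=23]  = 61.
Change = 205 − 61 = 144.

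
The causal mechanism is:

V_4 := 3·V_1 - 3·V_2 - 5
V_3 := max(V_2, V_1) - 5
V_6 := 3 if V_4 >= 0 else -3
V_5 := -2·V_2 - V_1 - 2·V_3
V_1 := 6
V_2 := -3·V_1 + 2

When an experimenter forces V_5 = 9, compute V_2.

-16

Under do(V_5=9), the mechanism V_5 := -2·V_2 - V_1 - 2·V_3 is discarded; V_5 is fixed at 9.
No directed path runs from V_5 to V_2, so V_2 keeps its natural value.
V_2 = -3·V_1 + 2  [with V_1=6]  = -16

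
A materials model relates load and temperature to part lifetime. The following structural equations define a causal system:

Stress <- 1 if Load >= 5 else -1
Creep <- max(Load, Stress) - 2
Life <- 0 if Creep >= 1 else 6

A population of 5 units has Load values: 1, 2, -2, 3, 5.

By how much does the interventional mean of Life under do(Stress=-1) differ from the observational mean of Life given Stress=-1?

Every unit gets Stress=-1 under the intervention. Life values become 6, 6, 6, 0, 0; E[Life|do(Stress=-1)] = 3.6.
Conditioning on Stress=-1 selects the 4 unit(s) with Load ∈ {1, 2, -2, 3}. Their Life values: 6, 6, 6, 0. Mean = 4.5.
Difference = 3.6 − 4.5 = -0.9.

-0.9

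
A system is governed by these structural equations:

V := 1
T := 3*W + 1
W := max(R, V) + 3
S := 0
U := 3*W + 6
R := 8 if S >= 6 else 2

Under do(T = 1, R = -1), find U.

The joint intervention fixes T = 1, R = -1, removing each variable's own equation.
W = max(R, V) + 3  [with R=-1, V=1]  = 4
U = 3*W + 6  [with W=4]  = 18

18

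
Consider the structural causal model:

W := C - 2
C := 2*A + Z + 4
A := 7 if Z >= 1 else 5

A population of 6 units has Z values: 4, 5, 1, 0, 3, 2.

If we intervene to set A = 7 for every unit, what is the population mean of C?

20.5

Under do(A=7), A's equation is replaced by A=7 for every unit. Per-unit C: 22, 23, 19, 18, 21, 20. Mean = 20.5.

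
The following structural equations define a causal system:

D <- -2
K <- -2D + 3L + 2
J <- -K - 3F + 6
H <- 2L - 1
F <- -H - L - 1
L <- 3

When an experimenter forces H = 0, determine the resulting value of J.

The intervention breaks the incoming arrows to H: H <- 2L - 1 no longer applies, and H = 0.
K = -2D + 3L + 2  [with D=-2, L=3]  = 15
F = -H - L - 1  [with H=0, L=3]  = -4
J = -K - 3F + 6  [with K=15, F=-4]  = 3

3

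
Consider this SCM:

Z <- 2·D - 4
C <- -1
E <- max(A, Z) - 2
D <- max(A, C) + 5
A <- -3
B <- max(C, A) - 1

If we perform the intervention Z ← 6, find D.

do(Z=6) replaces the equation Z <- 2·D - 4 with the constant Z = 6.
D is not downstream of the intervention, so its value is determined by the original equations.
D = max(A, C) + 5  [with A=-3, C=-1]  = 4

4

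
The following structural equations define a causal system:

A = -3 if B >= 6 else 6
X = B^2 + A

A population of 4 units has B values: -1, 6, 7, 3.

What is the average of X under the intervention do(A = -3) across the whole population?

20.75

Every unit gets A=-3 under the intervention. X values become -2, 33, 46, 6; E[X|do(A=-3)] = 20.75.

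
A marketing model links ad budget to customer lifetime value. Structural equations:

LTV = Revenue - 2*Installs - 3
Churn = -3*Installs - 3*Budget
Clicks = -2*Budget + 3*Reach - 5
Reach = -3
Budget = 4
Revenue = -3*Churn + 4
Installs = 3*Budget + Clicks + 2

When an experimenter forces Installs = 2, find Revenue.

Under do(Installs=2), the mechanism Installs = 3*Budget + Clicks + 2 is discarded; Installs is fixed at 2.
Churn = -3*Installs - 3*Budget  [with Installs=2, Budget=4]  = -18
Revenue = -3*Churn + 4  [with Churn=-18]  = 58

58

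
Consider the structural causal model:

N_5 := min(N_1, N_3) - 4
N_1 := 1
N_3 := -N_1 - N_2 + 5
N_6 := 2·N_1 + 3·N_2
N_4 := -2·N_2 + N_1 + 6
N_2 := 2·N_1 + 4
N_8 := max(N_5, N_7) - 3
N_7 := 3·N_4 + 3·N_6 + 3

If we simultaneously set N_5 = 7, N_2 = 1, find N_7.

Setting N_5 = 7, N_2 = 1 by intervention discards those variables' equations.
N_4 = -2·N_2 + N_1 + 6  [with N_2=1, N_1=1]  = 5
N_6 = 2·N_1 + 3·N_2  [with N_1=1, N_2=1]  = 5
N_7 = 3·N_4 + 3·N_6 + 3  [with N_4=5, N_6=5]  = 33

33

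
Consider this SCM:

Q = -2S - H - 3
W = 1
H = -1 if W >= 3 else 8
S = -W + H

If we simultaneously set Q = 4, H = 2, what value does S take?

1

Setting Q = 4, H = 2 by intervention discards those variables' equations.
S = -W + H  [with W=1, H=2]  = 1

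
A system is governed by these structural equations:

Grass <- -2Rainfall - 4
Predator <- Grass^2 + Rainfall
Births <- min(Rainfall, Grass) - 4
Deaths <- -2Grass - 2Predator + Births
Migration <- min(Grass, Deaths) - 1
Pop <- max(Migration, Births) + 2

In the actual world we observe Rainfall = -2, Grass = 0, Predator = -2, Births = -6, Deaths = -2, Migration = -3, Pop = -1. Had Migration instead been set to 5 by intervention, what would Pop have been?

7

Intervening sets Migration = 5 and removes its equation (Migration <- min(Grass, Deaths) - 1).
Grass = -2Rainfall - 4  [with Rainfall=-2]  = 0
Births = min(Rainfall, Grass) - 4  [with Rainfall=-2, Grass=0]  = -6
Pop = max(Migration, Births) + 2  [with Migration=5, Births=-6]  = 7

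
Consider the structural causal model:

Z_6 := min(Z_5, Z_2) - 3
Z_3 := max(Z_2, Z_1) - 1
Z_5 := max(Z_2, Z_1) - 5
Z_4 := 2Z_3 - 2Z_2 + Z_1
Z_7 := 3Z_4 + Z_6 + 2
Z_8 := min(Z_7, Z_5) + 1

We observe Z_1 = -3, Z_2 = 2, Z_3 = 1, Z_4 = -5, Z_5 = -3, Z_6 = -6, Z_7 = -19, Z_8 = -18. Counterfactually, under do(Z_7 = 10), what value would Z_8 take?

do(Z_7=10) replaces the equation Z_7 := 3Z_4 + Z_6 + 2 with the constant Z_7 = 10.
Z_5 = max(Z_2, Z_1) - 5  [with Z_2=2, Z_1=-3]  = -3
Z_8 = min(Z_7, Z_5) + 1  [with Z_7=10, Z_5=-3]  = -2

-2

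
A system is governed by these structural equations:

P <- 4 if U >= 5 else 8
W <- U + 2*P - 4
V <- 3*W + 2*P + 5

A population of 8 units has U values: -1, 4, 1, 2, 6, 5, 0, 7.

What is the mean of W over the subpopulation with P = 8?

Conditioning on P=8 selects the 5 unit(s) with U ∈ {-1, 4, 1, 2, 0}. Their W values: 11, 16, 13, 14, 12. Mean = 13.2.

13.2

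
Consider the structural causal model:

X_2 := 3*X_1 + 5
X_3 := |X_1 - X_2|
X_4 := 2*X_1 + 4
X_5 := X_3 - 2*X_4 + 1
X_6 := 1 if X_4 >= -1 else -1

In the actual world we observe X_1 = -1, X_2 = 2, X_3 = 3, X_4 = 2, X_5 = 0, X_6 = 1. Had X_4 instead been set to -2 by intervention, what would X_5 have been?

8

Intervening sets X_4 = -2 and removes its equation (X_4 := 2*X_1 + 4).
X_2 = 3*X_1 + 5  [with X_1=-1]  = 2
X_3 = |X_1 - X_2|  [with X_1=-1, X_2=2]  = 3
X_5 = X_3 - 2*X_4 + 1  [with X_3=3, X_4=-2]  = 8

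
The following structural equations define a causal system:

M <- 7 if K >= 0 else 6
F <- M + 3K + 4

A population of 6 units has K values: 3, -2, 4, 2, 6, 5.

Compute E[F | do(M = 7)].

20

Every unit gets M=7 under the intervention. F values become 20, 5, 23, 17, 29, 26; E[F|do(M=7)] = 20.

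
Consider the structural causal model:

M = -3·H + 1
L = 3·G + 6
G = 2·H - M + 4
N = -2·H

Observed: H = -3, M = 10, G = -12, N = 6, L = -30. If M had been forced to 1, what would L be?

do(M=1) replaces the equation M = -3·H + 1 with the constant M = 1.
G = 2·H - M + 4  [with H=-3, M=1]  = -3
L = 3·G + 6  [with G=-3]  = -3

-3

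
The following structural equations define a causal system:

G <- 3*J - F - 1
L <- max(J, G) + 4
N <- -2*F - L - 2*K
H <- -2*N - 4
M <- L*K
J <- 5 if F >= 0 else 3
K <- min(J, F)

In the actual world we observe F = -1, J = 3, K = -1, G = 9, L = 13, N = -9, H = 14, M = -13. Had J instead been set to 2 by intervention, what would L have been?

do(J=2) replaces the equation J <- 5 if F >= 0 else 3 with the constant J = 2.
G = 3*J - F - 1  [with J=2, F=-1]  = 6
L = max(J, G) + 4  [with J=2, G=6]  = 10

10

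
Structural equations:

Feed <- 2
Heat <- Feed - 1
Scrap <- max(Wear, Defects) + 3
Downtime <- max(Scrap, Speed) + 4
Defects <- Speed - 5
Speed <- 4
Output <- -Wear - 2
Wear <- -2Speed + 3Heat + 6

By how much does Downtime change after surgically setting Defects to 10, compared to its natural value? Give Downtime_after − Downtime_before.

9

do(Defects=10) replaces the equation Defects <- Speed - 5 with the constant Defects = 10.
Heat = Feed - 1  [with Feed=2]  = 1
Wear = -2Speed + 3Heat + 6  [with Speed=4, Heat=1]  = 1
Scrap = max(Wear, Defects) + 3  [with Wear=1, Defects=10]  = 13
Downtime = max(Scrap, Speed) + 4  [with Scrap=13, Speed=4]  = 17
Without intervention: Heat = Feed - 1  [with Feed=2]  = 1; Wear = -2Speed + 3Heat + 6  [with Speed=4, Heat=1]  = 1; Defects = Speed - 5  [with Speed=4]  = -1; Scrap = max(Wear, Defects) + 3  [with Wear=1, Defects=-1]  = 4; Downtime = max(Scrap, Speed) + 4  [with Scrap=4, Speed=4]  = 8.
Change = 17 − 8 = 9.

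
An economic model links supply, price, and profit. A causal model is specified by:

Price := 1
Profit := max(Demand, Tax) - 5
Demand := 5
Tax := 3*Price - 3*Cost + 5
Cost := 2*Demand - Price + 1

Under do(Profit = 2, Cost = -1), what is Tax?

Under do(Profit = 2, Cost = -1), each intervened variable's structural equation is replaced by its fixed value.
Tax = 3*Price - 3*Cost + 5  [with Price=1, Cost=-1]  = 11

11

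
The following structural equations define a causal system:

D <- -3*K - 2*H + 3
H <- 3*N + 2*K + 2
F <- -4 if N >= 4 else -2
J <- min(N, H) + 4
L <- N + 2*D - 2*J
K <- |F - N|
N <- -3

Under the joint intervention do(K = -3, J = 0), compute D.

The joint intervention fixes K = -3, J = 0, removing each variable's own equation.
H = 3*N + 2*K + 2  [with N=-3, K=-3]  = -13
D = -3*K - 2*H + 3  [with K=-3, H=-13]  = 38

38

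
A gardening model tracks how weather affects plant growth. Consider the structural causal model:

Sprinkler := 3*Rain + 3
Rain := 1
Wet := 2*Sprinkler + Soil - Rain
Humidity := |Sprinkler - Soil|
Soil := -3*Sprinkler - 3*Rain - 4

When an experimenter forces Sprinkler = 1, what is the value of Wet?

-9

Under do(Sprinkler=1), the mechanism Sprinkler := 3*Rain + 3 is discarded; Sprinkler is fixed at 1.
Soil = -3*Sprinkler - 3*Rain - 4  [with Sprinkler=1, Rain=1]  = -10
Wet = 2*Sprinkler + Soil - Rain  [with Sprinkler=1, Soil=-10, Rain=1]  = -9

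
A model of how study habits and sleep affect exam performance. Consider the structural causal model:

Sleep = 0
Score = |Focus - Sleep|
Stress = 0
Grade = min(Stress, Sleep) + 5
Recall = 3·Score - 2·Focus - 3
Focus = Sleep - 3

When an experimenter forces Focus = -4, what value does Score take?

The intervention breaks the incoming arrows to Focus: Focus = Sleep - 3 no longer applies, and Focus = -4.
Score = |Focus - Sleep|  [with Focus=-4, Sleep=0]  = 4

4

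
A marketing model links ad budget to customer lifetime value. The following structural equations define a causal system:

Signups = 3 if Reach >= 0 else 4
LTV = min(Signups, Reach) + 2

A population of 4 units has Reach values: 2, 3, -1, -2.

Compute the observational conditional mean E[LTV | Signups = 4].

E[LTV|Signups=4] averages over only the 2 units with Signups=4 (Reach = -1, -2): LTV = 1, 0, mean 0.5.

0.5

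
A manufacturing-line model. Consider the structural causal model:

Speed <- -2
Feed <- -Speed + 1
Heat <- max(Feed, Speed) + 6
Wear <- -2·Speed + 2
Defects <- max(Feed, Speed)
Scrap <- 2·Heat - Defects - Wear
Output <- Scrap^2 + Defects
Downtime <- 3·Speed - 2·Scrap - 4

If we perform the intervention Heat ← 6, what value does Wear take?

The intervention breaks the incoming arrows to Heat: Heat <- max(Feed, Speed) + 6 no longer applies, and Heat = 6.
Wear is not downstream of the intervention, so its value is determined by the original equations.
Wear = -2·Speed + 2  [with Speed=-2]  = 6

6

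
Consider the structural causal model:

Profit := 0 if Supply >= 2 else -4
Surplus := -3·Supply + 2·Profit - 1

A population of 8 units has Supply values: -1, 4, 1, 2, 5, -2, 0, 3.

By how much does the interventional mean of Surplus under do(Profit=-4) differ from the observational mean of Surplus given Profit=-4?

-6

Every unit gets Profit=-4 under the intervention. Surplus values become -6, -21, -12, -15, -24, -3, -9, -18; E[Surplus|do(Profit=-4)] = -13.5.
Conditioning on Profit=-4 selects the 4 unit(s) with Supply ∈ {-1, 1, -2, 0}. Their Surplus values: -6, -12, -3, -9. Mean = -7.5.
Difference = -13.5 − (-7.5) = -6.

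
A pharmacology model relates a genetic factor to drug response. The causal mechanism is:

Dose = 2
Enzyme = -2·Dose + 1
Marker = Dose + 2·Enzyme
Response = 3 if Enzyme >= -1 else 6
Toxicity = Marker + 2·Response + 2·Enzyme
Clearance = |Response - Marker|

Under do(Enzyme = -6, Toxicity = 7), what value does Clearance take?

16

Setting Enzyme = -6, Toxicity = 7 by intervention discards those variables' equations.
Marker = Dose + 2·Enzyme  [with Dose=2, Enzyme=-6]  = -10
Response = 3 if Enzyme >= -1 else 6  [with Enzyme=-6]  = 6
Clearance = |Response - Marker|  [with Response=6, Marker=-10]  = 16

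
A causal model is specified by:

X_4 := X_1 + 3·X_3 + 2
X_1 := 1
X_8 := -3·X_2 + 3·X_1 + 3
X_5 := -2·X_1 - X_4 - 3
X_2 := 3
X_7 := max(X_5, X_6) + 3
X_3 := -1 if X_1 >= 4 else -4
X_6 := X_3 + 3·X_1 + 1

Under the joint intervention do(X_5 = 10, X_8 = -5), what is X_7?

13

Setting X_5 = 10, X_8 = -5 by intervention discards those variables' equations.
X_3 = -1 if X_1 >= 4 else -4  [with X_1=1]  = -4
X_6 = X_3 + 3·X_1 + 1  [with X_3=-4, X_1=1]  = 0
X_7 = max(X_5, X_6) + 3  [with X_5=10, X_6=0]  = 13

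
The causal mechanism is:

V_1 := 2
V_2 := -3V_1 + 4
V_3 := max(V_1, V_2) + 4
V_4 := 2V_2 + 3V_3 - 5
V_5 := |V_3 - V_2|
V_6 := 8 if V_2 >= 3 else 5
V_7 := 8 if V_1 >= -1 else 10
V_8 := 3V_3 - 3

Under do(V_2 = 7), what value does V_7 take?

Under do(V_2=7), the mechanism V_2 := -3V_1 + 4 is discarded; V_2 is fixed at 7.
No directed path runs from V_2 to V_7, so V_7 keeps its natural value.
V_7 = 8 if V_1 >= -1 else 10  [with V_1=2]  = 8

8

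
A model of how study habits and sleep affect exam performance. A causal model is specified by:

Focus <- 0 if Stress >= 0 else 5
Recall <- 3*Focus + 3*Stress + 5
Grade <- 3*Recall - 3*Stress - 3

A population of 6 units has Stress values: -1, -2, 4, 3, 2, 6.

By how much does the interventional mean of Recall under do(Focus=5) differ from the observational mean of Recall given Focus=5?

Under do(Focus=5), Focus's equation is replaced by Focus=5 for every unit. Per-unit Recall: 17, 14, 32, 29, 26, 38. Mean = 26.
Conditioning on Focus=5 selects the 2 unit(s) with Stress ∈ {-1, -2}. Their Recall values: 17, 14. Mean = 15.5.
Difference = 26 − 15.5 = 10.5.

10.5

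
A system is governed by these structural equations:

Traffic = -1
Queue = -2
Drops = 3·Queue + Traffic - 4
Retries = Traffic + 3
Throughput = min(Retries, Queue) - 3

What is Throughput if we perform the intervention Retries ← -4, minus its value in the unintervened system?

-2

Intervening sets Retries = -4 and removes its equation (Retries = Traffic + 3).
Throughput = min(Retries, Queue) - 3  [with Retries=-4, Queue=-2]  = -7
Without intervention: Retries = Traffic + 3  [with Traffic=-1]  = 2; Throughput = min(Retries, Queue) - 3  [with Retries=2, Queue=-2]  = -5.
Change = -7 − (-5) = -2.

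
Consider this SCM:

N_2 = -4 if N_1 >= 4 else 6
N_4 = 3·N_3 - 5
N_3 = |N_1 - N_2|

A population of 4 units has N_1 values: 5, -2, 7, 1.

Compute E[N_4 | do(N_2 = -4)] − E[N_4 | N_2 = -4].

The intervention sets N_2=-4 in all 4 units regardless of N_1. Recomputing N_4 per unit gives 22, 1, 28, 10; average 15.25.
Observing N_2=-4 restricts to units where N_2's equation naturally yields -4: N_1 ∈ {5, 7}. In that subpopulation N_4 = 22, 28, mean 25.
Difference = 15.25 − 25 = -9.75.

-9.75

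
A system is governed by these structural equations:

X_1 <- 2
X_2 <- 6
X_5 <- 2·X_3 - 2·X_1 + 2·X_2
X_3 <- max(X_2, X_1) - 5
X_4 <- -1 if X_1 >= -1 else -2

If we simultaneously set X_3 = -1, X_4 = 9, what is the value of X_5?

Setting X_3 = -1, X_4 = 9 by intervention discards those variables' equations.
X_5 = 2·X_3 - 2·X_1 + 2·X_2  [with X_3=-1, X_1=2, X_2=6]  = 6

6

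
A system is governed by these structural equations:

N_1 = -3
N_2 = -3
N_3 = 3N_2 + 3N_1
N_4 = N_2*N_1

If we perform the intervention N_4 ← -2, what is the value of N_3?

-18

Under do(N_4=-2), the mechanism N_4 = N_2*N_1 is discarded; N_4 is fixed at -2.
Since N_3 is not a descendant of the intervened variable, it is unaffected.
N_3 = 3N_2 + 3N_1  [with N_2=-3, N_1=-3]  = -18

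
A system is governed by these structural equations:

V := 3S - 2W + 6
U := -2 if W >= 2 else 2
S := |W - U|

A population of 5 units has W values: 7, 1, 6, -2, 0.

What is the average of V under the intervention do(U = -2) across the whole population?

do(U=-2) breaks U's dependence on W. With U=-2 fixed, V across the units is 19, 13, 18, 10, 12, mean 14.4.

14.4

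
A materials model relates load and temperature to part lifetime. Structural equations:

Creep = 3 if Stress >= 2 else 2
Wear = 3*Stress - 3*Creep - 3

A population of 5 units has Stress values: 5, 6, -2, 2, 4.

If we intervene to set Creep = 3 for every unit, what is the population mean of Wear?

-3

Every unit gets Creep=3 under the intervention. Wear values become 3, 6, -18, -6, 0; E[Wear|do(Creep=3)] = -3.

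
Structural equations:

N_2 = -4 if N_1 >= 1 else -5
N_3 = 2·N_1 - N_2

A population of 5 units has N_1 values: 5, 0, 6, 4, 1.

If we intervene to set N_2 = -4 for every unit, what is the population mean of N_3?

10.4

The intervention sets N_2=-4 in all 5 units regardless of N_1. Recomputing N_3 per unit gives 14, 4, 16, 12, 6; average 10.4.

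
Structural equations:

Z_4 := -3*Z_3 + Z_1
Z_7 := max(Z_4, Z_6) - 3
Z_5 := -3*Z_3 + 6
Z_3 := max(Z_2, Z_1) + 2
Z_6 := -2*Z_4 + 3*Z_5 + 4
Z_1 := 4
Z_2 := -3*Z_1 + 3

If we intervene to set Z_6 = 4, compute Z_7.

Intervening sets Z_6 = 4 and removes its equation (Z_6 := -2*Z_4 + 3*Z_5 + 4).
Z_2 = -3*Z_1 + 3  [with Z_1=4]  = -9
Z_3 = max(Z_2, Z_1) + 2  [with Z_2=-9, Z_1=4]  = 6
Z_4 = -3*Z_3 + Z_1  [with Z_3=6, Z_1=4]  = -14
Z_7 = max(Z_4, Z_6) - 3  [with Z_4=-14, Z_6=4]  = 1

1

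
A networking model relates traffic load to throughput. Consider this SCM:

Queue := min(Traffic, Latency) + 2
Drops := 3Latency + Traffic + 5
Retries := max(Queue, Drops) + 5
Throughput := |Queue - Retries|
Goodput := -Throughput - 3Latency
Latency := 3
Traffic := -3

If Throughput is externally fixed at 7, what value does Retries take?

16

do(Throughput=7) replaces the equation Throughput := |Queue - Retries| with the constant Throughput = 7.
Since Retries is not a descendant of the intervened variable, it is unaffected.
Queue = min(Traffic, Latency) + 2  [with Traffic=-3, Latency=3]  = -1
Drops = 3Latency + Traffic + 5  [with Latency=3, Traffic=-3]  = 11
Retries = max(Queue, Drops) + 5  [with Queue=-1, Drops=11]  = 16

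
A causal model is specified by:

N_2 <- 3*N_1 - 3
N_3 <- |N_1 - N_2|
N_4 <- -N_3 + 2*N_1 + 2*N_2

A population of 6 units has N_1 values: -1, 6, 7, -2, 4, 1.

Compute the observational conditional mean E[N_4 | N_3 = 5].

1

Conditioning on N_3=5 selects the 2 unit(s) with N_1 ∈ {-1, 4}. Their N_4 values: -19, 21. Mean = 1.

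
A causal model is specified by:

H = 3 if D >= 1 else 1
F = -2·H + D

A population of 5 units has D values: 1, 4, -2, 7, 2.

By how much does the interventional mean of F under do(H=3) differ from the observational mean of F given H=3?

do(H=3) breaks H's dependence on D. With H=3 fixed, F across the units is -5, -2, -8, 1, -4, mean -3.6.
E[F|H=3] averages over only the 4 units with H=3 (D = 1, 4, 7, 2): F = -5, -2, 1, -4, mean -2.5.
Difference = -3.6 − (-2.5) = -1.1.

-1.1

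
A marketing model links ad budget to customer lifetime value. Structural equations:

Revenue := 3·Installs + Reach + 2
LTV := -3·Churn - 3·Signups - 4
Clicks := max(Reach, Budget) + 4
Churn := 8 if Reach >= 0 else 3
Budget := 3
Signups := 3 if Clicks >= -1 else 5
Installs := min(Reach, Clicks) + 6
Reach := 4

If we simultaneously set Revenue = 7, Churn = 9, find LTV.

Under do(Revenue = 7, Churn = 9), each intervened variable's structural equation is replaced by its fixed value.
Clicks = max(Reach, Budget) + 4  [with Reach=4, Budget=3]  = 8
Signups = 3 if Clicks >= -1 else 5  [with Clicks=8]  = 3
LTV = -3·Churn - 3·Signups - 4  [with Churn=9, Signups=3]  = -40

-40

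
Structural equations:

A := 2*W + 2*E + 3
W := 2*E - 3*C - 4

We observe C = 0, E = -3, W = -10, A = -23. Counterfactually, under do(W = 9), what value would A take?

15

The intervention breaks the incoming arrows to W: W := 2*E - 3*C - 4 no longer applies, and W = 9.
A = 2*W + 2*E + 3  [with W=9, E=-3]  = 15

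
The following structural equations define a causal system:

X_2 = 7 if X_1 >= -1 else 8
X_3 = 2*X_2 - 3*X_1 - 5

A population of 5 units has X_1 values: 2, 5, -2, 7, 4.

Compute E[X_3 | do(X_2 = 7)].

Every unit gets X_2=7 under the intervention. X_3 values become 3, -6, 15, -12, -3; E[X_3|do(X_2=7)] = -0.6.

-0.6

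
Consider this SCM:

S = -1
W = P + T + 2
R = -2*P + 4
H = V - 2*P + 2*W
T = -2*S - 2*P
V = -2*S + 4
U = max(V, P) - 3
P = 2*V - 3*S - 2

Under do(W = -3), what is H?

-26

do(W=-3) replaces the equation W = P + T + 2 with the constant W = -3.
V = -2*S + 4  [with S=-1]  = 6
P = 2*V - 3*S - 2  [with V=6, S=-1]  = 13
H = V - 2*P + 2*W  [with V=6, P=13, W=-3]  = -26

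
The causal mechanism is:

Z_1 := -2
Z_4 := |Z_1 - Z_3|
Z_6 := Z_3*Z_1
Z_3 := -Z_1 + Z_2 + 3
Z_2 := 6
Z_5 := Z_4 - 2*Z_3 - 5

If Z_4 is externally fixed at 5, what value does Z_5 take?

Intervening sets Z_4 = 5 and removes its equation (Z_4 := |Z_1 - Z_3|).
Z_3 = -Z_1 + Z_2 + 3  [with Z_1=-2, Z_2=6]  = 11
Z_5 = Z_4 - 2*Z_3 - 5  [with Z_4=5, Z_3=11]  = -22

-22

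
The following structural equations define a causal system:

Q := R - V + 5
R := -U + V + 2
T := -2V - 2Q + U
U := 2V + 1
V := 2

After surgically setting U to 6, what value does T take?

0

do(U=6) replaces the equation U := 2V + 1 with the constant U = 6.
R = -U + V + 2  [with U=6, V=2]  = -2
Q = R - V + 5  [with R=-2, V=2]  = 1
T = -2V - 2Q + U  [with V=2, Q=1, U=6]  = 0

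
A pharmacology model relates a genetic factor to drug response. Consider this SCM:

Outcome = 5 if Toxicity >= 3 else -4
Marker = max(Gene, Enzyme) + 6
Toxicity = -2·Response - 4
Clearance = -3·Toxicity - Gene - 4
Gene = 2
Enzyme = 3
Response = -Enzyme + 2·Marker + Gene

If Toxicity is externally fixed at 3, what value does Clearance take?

-15

The intervention breaks the incoming arrows to Toxicity: Toxicity = -2·Response - 4 no longer applies, and Toxicity = 3.
Clearance = -3·Toxicity - Gene - 4  [with Toxicity=3, Gene=2]  = -15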